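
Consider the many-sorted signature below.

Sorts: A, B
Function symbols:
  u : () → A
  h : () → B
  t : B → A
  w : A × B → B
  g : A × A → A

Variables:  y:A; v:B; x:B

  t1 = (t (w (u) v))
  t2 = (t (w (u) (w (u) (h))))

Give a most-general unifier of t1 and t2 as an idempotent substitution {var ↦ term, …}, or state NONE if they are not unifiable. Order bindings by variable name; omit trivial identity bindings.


{v ↦ (w (u) (h))}


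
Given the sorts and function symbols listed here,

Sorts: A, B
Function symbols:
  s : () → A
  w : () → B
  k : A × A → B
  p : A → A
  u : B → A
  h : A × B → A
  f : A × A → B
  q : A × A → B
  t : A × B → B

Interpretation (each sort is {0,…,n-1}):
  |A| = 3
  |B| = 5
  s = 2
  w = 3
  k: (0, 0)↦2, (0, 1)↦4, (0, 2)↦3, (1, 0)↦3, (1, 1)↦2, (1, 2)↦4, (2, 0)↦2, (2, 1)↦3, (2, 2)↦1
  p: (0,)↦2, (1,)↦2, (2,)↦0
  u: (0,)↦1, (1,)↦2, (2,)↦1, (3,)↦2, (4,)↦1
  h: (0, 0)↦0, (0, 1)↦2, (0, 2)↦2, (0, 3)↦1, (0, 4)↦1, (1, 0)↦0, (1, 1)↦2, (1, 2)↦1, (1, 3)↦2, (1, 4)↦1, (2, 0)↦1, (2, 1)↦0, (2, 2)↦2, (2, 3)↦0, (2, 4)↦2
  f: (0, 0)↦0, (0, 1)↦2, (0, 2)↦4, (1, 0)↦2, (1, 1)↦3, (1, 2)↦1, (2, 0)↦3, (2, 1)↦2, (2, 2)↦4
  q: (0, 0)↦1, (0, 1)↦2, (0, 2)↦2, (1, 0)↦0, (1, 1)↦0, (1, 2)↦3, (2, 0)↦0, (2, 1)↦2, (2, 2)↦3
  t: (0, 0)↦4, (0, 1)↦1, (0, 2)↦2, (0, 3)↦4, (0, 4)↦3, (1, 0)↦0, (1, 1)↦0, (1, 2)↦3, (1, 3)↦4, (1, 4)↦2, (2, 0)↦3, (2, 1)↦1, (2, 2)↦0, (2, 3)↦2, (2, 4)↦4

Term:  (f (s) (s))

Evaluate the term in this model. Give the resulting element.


  s = 2
  s = 2
  (f (s) (s)) = f(2, 2) = 4

value = 4


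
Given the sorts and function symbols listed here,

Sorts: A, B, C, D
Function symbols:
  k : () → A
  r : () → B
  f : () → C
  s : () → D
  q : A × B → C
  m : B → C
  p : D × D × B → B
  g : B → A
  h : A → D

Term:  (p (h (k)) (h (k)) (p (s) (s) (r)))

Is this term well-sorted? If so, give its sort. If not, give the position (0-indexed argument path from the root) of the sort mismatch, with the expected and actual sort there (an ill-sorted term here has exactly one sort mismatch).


    (k) : A
  (h (k)) : D
    (k) : A
  (h (k)) : D
    (s) : D
    (s) : D
    (r) : B
  (p (s) (s) (r)) : B
(p (h (k)) (h (k)) (p (s) (s) (r))) : B

well-sorted; sort = B


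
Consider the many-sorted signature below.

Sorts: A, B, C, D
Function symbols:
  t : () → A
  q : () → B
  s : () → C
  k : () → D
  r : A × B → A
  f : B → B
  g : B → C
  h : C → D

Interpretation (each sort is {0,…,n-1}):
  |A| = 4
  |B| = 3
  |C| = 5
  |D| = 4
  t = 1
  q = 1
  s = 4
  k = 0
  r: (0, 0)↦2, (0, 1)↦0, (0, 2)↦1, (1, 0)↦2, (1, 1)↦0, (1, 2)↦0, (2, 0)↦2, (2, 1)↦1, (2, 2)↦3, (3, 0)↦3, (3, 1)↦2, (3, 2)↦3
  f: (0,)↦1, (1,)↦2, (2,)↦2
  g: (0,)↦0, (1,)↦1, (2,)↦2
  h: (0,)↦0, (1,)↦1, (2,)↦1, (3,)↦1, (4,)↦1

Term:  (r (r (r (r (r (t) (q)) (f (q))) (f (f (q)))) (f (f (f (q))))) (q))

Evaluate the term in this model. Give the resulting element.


  t = 1
  q = 1
  (r (t) (q)) = r(1, 1) = 0
  q = 1
  (f (q)) = f(1,) = 2
  (r (r (t) (q)) (f (q))) = r(0, 2) = 1
  q = 1
  (f (q)) = f(1,) = 2
  (f (f (q))) = f(2,) = 2
  (r (r (r (t) (q)) (f (q))) (f (f (q)))) = r(1, 2) = 0
  q = 1
  (f (q)) = f(1,) = 2
  (f (f (q))) = f(2,) = 2
  (f (f (f (q)))) = f(2,) = 2
  (r (r (r (r (t) (q)) (f (q))) (f (f (q)))) (f (f (f (q))))) = r(0, 2) = 1
  q = 1
  (r (r (r (r (r (t) (q)) (f (q))) (f (f (q)))) (f (f (f (q))))) (q)) = r(1, 1) = 0

value = 0


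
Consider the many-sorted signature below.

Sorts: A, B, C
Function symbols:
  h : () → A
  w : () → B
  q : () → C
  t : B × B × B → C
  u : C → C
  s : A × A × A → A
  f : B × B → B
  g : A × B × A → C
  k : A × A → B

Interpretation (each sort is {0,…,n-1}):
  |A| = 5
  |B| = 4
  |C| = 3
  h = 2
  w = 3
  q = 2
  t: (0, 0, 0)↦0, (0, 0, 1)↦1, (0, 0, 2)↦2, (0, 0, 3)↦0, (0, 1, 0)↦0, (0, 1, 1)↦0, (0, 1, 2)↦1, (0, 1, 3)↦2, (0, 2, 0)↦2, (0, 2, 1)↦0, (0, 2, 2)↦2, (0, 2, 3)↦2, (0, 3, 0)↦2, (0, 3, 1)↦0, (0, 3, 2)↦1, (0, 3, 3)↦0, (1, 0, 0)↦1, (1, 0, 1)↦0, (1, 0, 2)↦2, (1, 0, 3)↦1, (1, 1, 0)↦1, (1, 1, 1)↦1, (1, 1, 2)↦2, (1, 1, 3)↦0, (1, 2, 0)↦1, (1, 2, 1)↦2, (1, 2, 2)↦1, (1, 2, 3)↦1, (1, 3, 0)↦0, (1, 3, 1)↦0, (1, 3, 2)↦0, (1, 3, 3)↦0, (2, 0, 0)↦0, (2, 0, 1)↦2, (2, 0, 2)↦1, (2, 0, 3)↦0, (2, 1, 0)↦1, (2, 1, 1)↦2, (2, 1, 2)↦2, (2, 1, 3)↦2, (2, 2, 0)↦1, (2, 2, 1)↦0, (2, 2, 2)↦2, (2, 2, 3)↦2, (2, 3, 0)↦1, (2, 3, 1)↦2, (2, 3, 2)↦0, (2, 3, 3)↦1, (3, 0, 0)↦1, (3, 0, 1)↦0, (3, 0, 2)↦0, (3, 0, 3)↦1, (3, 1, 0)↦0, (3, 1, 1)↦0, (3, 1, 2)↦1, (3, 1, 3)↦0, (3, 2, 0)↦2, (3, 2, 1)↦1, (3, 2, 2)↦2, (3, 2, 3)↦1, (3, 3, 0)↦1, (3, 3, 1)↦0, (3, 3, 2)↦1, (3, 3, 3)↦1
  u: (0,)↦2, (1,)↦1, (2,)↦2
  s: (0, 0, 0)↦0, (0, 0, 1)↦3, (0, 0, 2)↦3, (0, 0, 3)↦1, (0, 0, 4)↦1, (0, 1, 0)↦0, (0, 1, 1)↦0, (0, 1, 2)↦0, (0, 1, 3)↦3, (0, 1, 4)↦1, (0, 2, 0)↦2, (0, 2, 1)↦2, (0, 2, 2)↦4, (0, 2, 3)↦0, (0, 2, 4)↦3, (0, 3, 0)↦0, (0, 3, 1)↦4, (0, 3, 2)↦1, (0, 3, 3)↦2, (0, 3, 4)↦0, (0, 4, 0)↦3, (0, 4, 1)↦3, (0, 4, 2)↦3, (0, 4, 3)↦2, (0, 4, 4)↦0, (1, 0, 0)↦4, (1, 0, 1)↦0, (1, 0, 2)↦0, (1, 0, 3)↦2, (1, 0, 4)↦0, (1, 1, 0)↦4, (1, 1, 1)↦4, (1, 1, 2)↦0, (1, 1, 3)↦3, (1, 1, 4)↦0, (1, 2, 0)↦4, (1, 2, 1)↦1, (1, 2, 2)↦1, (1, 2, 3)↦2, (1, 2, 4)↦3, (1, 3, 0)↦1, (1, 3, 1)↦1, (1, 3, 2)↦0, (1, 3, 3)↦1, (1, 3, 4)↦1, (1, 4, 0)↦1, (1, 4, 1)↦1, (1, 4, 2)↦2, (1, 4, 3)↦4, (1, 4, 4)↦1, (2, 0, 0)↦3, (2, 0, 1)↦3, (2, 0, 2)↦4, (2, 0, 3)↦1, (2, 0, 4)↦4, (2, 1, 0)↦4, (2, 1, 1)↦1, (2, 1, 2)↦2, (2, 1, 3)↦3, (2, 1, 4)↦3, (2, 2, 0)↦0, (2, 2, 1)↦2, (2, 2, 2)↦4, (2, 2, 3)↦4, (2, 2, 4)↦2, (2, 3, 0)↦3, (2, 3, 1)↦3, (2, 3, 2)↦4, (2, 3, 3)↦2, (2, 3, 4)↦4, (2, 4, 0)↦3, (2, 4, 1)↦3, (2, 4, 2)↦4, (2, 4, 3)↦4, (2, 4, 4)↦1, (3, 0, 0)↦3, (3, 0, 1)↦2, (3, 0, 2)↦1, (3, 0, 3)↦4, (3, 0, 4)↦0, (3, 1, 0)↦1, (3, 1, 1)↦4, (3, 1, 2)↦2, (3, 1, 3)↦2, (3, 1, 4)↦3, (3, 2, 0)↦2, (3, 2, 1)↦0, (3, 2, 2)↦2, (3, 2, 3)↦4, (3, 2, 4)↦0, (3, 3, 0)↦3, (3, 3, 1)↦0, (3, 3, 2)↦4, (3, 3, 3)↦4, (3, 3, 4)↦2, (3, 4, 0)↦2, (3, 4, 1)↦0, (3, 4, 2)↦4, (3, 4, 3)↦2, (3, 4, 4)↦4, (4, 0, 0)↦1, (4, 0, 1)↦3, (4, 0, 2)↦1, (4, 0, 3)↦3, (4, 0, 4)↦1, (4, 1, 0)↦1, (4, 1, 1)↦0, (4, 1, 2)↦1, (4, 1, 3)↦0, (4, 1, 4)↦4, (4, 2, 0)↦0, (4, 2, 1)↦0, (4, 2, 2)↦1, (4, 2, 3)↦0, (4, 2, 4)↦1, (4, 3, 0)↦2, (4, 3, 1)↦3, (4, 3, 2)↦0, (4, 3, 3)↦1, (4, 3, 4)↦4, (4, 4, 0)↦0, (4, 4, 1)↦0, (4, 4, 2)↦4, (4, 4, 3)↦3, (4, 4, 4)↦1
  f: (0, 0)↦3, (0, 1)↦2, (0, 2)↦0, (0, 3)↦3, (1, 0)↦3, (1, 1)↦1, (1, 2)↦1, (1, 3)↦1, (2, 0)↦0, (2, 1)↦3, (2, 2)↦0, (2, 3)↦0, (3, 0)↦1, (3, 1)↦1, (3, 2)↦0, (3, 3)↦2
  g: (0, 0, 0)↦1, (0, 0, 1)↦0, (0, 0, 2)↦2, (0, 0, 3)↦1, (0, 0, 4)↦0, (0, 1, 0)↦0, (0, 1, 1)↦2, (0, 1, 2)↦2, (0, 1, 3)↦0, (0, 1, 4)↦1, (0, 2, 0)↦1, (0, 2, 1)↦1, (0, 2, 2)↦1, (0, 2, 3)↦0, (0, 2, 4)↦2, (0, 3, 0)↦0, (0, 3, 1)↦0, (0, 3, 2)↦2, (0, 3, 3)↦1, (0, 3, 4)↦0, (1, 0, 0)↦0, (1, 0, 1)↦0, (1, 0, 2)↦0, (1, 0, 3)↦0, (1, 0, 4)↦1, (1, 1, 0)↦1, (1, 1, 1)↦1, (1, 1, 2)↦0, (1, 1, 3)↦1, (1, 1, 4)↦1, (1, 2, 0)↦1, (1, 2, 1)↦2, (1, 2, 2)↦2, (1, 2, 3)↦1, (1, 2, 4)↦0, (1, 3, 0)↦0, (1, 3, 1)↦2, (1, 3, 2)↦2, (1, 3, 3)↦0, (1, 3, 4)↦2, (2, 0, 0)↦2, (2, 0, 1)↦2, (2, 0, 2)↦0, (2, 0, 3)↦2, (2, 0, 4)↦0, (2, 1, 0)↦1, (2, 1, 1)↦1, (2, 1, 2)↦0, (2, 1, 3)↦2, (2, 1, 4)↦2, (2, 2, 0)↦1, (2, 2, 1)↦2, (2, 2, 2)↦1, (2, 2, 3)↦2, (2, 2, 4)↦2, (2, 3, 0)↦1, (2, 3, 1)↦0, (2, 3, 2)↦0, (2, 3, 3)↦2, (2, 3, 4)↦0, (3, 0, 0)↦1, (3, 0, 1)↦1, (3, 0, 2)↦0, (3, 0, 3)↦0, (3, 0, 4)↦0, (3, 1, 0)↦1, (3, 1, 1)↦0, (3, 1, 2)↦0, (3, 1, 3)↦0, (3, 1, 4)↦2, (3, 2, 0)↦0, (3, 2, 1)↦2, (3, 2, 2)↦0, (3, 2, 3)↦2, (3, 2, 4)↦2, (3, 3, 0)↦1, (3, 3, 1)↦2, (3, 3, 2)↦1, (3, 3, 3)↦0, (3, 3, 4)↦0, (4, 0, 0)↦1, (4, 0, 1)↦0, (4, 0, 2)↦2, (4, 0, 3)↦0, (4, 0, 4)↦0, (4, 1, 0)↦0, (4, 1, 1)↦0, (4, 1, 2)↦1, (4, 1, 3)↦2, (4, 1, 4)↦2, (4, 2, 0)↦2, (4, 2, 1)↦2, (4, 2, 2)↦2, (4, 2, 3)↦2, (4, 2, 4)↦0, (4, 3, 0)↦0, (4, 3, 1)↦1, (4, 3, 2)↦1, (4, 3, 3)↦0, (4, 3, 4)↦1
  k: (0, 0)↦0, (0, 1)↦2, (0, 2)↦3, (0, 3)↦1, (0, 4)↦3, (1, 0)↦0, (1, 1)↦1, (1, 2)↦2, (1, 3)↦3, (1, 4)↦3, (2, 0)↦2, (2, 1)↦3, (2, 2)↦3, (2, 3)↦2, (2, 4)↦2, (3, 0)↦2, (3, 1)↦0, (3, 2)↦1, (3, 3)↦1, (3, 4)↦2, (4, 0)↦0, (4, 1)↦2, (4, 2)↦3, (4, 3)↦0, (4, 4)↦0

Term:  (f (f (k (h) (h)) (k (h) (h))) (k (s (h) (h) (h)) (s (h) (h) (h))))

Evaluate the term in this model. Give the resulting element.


  h = 2
  h = 2
  (k (h) (h)) = k(2, 2) = 3
  h = 2
  h = 2
  (k (h) (h)) = k(2, 2) = 3
  (f (k (h) (h)) (k (h) (h))) = f(3, 3) = 2
  h = 2
  h = 2
  h = 2
  (s (h) (h) (h)) = s(2, 2, 2) = 4
  h = 2
  h = 2
  h = 2
  (s (h) (h) (h)) = s(2, 2, 2) = 4
  (k (s (h) (h) (h)) (s (h) (h) (h))) = k(4, 4) = 0
  (f (f (k (h) (h)) (k (h) (h))) (k (s (h) (h) (h)) (s (h) (h) (h)))) = f(2, 0) = 0

value = 0


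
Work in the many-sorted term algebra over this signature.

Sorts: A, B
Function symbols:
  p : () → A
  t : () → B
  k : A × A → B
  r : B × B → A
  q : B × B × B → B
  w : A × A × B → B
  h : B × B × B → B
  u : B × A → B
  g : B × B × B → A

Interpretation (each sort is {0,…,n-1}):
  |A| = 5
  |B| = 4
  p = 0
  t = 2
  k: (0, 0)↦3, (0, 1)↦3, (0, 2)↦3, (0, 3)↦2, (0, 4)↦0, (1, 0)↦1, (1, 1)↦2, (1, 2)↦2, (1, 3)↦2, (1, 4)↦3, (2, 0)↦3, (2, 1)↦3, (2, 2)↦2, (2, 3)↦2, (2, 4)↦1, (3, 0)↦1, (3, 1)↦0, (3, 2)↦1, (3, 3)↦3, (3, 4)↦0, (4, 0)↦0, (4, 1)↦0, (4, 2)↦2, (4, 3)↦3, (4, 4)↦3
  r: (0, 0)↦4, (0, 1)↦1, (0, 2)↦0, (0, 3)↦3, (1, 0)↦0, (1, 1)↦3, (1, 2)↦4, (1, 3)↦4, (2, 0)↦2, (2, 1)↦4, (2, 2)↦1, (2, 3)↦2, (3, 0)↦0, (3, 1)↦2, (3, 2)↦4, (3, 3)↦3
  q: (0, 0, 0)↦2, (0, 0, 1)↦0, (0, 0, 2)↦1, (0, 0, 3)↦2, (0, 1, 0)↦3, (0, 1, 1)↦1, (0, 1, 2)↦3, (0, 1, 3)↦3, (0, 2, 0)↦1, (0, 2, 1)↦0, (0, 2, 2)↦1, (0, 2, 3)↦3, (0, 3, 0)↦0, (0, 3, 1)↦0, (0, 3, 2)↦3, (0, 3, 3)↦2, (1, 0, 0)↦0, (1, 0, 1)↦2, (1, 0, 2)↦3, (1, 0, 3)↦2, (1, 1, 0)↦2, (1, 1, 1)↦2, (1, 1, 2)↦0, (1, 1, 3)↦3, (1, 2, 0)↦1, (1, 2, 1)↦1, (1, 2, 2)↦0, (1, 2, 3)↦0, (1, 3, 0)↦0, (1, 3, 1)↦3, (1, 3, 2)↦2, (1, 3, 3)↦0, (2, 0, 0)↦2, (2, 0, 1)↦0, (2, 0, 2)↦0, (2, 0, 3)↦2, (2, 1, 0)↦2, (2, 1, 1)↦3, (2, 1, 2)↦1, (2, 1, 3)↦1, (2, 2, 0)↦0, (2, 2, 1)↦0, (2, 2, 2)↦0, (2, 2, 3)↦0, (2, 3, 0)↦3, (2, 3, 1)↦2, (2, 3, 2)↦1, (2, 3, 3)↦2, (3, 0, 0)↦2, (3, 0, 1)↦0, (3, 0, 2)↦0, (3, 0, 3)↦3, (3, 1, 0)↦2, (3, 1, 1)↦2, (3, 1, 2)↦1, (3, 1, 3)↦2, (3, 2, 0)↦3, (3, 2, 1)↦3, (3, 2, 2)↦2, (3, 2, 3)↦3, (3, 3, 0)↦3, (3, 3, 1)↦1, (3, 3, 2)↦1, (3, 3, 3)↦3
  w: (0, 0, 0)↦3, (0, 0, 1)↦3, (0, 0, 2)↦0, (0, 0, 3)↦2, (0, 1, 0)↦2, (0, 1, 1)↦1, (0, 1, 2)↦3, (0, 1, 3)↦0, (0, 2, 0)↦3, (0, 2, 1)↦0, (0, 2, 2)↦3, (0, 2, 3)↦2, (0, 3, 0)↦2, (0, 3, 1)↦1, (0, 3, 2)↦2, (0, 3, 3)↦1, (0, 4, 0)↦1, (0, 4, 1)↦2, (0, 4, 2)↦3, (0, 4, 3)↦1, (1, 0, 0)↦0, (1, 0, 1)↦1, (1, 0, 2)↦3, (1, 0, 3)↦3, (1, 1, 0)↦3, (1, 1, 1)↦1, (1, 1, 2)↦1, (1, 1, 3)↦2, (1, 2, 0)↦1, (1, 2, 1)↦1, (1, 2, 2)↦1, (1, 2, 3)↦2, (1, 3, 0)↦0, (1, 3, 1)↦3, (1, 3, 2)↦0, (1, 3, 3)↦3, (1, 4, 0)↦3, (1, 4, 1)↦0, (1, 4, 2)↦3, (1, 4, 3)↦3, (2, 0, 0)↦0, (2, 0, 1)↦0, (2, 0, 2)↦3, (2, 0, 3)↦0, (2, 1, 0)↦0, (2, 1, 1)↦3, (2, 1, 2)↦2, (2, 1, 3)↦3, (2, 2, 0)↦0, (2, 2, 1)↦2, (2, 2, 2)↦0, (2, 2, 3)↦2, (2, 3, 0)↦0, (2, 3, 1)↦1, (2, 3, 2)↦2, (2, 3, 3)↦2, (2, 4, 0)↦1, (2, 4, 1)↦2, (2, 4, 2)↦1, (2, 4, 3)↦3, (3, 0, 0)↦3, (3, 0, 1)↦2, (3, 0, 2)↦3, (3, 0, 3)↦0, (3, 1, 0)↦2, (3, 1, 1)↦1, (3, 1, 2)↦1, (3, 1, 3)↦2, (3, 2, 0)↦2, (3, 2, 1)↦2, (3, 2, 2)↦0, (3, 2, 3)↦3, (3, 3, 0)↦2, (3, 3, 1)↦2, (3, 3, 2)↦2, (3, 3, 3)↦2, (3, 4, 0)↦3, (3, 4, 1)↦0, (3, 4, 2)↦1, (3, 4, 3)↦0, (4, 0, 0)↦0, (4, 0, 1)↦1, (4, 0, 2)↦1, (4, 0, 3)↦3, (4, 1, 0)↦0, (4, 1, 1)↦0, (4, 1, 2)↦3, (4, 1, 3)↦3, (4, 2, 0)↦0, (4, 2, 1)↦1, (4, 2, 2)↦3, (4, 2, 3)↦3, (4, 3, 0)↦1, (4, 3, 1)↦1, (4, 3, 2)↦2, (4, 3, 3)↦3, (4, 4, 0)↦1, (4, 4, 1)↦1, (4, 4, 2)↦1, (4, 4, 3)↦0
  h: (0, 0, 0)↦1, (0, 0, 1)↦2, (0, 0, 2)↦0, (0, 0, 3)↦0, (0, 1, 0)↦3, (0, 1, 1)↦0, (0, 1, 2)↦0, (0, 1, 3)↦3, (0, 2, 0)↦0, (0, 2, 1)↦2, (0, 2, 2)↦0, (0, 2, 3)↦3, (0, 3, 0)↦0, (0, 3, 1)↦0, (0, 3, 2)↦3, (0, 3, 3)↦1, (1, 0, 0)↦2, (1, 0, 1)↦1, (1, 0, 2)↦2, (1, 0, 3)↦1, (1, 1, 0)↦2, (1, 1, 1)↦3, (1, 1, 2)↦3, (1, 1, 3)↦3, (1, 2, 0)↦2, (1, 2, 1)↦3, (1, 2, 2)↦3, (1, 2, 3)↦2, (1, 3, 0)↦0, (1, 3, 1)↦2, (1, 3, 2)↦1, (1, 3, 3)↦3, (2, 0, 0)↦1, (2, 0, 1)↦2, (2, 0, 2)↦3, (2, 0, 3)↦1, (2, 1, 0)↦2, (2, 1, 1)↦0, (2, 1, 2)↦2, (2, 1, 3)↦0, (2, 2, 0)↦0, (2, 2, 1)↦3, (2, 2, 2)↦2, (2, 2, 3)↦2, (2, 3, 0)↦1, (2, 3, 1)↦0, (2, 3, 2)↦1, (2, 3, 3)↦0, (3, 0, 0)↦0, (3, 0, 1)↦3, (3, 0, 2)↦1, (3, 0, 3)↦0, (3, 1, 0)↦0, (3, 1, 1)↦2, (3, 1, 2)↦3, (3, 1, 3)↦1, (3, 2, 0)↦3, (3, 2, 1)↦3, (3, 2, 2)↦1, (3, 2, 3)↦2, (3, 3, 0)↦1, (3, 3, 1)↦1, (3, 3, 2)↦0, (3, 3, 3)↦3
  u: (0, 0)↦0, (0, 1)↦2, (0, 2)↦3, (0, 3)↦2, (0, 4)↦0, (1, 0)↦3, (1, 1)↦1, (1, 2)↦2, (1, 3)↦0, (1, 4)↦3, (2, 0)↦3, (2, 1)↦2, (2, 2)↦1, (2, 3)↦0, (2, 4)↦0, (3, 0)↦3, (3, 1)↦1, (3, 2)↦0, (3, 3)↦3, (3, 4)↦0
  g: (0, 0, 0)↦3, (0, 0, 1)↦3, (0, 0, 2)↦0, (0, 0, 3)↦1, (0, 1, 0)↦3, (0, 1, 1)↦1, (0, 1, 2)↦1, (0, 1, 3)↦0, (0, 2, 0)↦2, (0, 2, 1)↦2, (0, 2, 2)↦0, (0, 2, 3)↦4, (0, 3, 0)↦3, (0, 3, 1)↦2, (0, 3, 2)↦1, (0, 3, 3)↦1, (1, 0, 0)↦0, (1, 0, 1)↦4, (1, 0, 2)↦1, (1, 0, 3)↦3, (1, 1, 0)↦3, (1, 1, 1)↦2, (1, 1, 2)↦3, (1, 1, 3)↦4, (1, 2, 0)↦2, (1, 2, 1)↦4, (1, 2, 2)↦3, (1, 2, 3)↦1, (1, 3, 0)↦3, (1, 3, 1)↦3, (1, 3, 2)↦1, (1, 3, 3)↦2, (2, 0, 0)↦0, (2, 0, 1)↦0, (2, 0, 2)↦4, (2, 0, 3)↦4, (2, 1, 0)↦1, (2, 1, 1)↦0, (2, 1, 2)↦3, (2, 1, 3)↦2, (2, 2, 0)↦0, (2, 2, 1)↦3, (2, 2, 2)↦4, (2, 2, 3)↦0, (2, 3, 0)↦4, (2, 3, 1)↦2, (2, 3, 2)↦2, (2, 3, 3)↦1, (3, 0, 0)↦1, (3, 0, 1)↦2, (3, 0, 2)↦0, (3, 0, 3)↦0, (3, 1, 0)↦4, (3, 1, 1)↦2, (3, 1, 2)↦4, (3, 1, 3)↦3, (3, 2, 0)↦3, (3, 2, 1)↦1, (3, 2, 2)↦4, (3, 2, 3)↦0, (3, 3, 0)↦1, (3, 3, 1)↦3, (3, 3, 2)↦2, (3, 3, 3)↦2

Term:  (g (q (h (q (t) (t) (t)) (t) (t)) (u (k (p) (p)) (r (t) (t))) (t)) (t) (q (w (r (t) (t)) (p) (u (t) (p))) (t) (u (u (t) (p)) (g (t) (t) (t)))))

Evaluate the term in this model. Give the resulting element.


  t = 2
  t = 2
  t = 2
  (q (t) (t) (t)) = q(2, 2, 2) = 0
  t = 2
  t = 2
  (h (q (t) (t) (t)) (t) (t)) = h(0, 2, 2) = 0
  p = 0
  p = 0
  (k (p) (p)) = k(0, 0) = 3
  t = 2
  t = 2
  (r (t) (t)) = r(2, 2) = 1
  (u (k (p) (p)) (r (t) (t))) = u(3, 1) = 1
  t = 2
  (q (h (q (t) (t) (t)) (t) (t)) (u (k (p) (p)) (r (t) (t))) (t)) = q(0, 1, 2) = 3
  t = 2
  t = 2
  t = 2
  (r (t) (t)) = r(2, 2) = 1
  p = 0
  t = 2
  p = 0
  (u (t) (p)) = u(2, 0) = 3
  (w (r (t) (t)) (p) (u (t) (p))) = w(1, 0, 3) = 3
  t = 2
  t = 2
  p = 0
  (u (t) (p)) = u(2, 0) = 3
  t = 2
  t = 2
  t = 2
  (g (t) (t) (t)) = g(2, 2, 2) = 4
  (u (u (t) (p)) (g (t) (t) (t))) = u(3, 4) = 0
  (q (w (r (t) (t)) (p) (u (t) (p))) (t) (u (u (t) (p)) (g (t) (t) (t)))) = q(3, 2, 0) = 3
  (g (q (h (q (t) (t) (t)) (t) (t)) (u (k (p) (p)) (r (t) (t))) (t)) (t) (q (w (r (t) (t)) (p) (u (t) (p))) (t) (u (u (t) (p)) (g (t) (t) (t))))) = g(3, 2, 3) = 0

value = 0


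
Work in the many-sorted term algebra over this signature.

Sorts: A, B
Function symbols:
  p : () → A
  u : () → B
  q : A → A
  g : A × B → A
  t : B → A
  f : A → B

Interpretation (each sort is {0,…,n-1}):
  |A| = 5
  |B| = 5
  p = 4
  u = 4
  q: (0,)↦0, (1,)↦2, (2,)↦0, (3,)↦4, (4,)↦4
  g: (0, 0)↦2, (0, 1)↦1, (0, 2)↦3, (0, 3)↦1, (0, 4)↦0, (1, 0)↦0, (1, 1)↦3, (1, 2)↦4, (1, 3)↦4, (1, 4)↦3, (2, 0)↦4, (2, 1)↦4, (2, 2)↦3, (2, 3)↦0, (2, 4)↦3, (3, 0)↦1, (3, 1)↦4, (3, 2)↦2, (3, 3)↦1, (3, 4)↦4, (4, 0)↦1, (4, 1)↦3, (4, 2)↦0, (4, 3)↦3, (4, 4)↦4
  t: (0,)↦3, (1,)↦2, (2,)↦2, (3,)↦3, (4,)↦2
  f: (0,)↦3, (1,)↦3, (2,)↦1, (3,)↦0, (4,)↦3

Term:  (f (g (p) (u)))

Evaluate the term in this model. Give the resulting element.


value = 3

  p = 4
  u = 4
  (g (p) (u)) = g(4, 4) = 4
  (f (g (p) (u))) = f(4,) = 3


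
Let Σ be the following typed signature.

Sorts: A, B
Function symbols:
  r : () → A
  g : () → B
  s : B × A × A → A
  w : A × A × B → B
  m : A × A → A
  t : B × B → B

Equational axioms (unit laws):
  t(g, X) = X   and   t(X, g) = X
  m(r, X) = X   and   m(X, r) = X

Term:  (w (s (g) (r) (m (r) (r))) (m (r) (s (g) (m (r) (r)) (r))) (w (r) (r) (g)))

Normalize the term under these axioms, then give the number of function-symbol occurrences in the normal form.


size = 13

1. (w (s (g) (r) (m (r) (r))) (m (r) (s (g) (m (r) (r)) (r))) (w (r) (r) (g)))  →  (w (s (g) (r) (r)) (m (r) (s (g) (m (r) (r)) (r))) (w (r) (r) (g)))
2. (w (s (g) (r) (r)) (m (r) (s (g) (m (r) (r)) (r))) (w (r) (r) (g)))  →  (w (s (g) (r) (r)) (s (g) (m (r) (r)) (r)) (w (r) (r) (g)))
3. (w (s (g) (r) (r)) (s (g) (m (r) (r)) (r)) (w (r) (r) (g)))  →  (w (s (g) (r) (r)) (s (g) (r) (r)) (w (r) (r) (g)))
normal form: (w (s (g) (r) (r)) (s (g) (r) (r)) (w (r) (r) (g)))


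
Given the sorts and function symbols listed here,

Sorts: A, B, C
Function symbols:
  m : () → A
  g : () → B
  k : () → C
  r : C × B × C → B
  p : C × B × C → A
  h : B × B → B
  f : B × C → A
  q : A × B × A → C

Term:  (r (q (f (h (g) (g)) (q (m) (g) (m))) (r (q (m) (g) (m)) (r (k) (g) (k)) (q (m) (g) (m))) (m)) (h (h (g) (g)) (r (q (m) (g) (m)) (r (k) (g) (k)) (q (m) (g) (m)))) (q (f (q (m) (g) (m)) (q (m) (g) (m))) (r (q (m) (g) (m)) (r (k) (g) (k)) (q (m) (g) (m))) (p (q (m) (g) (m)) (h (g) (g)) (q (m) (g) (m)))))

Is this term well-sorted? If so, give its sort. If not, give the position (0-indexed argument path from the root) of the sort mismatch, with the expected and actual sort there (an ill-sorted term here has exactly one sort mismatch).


        (g) : B
        (g) : B
      (h (g) (g)) : B
        (m) : A
        (g) : B
        (m) : A
      (q (m) (g) (m)) : C
    (f (h (g) (g)) (q (m) (g) (m))) : A
        (m) : A
        (g) : B
        (m) : A
      (q (m) (g) (m)) : C
        (k) : C
        (g) : B
        (k) : C
      (r (k) (g) (k)) : B
        (m) : A
        (g) : B
        (m) : A
      (q (m) (g) (m)) : C
    (r (q (m) (g) (m)) (r (k) (g) (k)) (q (m) (g) (m))) : B
    (m) : A
  (q (f (h (g) (g)) (q (m) (g) (m))) (r (q (m) (g) (m)) (r (k) (g) (k)) (q (m) (g) (m))) (m)) : C
      (g) : B
      (g) : B
    (h (g) (g)) : B
        (m) : A
        (g) : B
        (m) : A
      (q (m) (g) (m)) : C
        (k) : C
        (g) : B
        (k) : C
      (r (k) (g) (k)) : B
        (m) : A
        (g) : B
        (m) : A
      (q (m) (g) (m)) : C
    (r (q (m) (g) (m)) (r (k) (g) (k)) (q (m) (g) (m))) : B
  (h (h (g) (g)) (r (q (m) (g) (m)) (r (k) (g) (k)) (q (m) (g) (m)))) : B
        (m) : A
        (g) : B
        (m) : A
      (q (m) (g) (m)) : C
        (m) : A
        (g) : B
        (m) : A
      (q (m) (g) (m)) : C
    (f (q (m) (g) (m)) (q (m) (g) (m))) : ✗ arg 0 at [2, 0, 0] has sort C, expected B
        (m) : A
        (g) : B
        (m) : A
      (q (m) (g) (m)) : C
        (k) : C
        (g) : B
        (k) : C
      (r (k) (g) (k)) : B
        (m) : A
        (g) : B
        (m) : A
      (q (m) (g) (m)) : C
    (r (q (m) (g) (m)) (r (k) (g) (k)) (q (m) (g) (m))) : B
        (m) : A
        (g) : B
        (m) : A
      (q (m) (g) (m)) : C
        (g) : B
        (g) : B
      (h (g) (g)) : B
        (m) : A
        (g) : B
        (m) : A
      (q (m) (g) (m)) : C
    (p (q (m) (g) (m)) (h (g) (g)) (q (m) (g) (m))) : A

ill-sorted at position [2, 0, 0]: expected B, got C


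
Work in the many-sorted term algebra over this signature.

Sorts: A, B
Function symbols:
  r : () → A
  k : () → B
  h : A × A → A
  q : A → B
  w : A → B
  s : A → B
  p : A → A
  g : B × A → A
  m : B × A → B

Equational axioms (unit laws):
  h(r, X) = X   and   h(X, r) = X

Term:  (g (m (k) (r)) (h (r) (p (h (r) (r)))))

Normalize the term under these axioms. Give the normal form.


normal form = (g (m (k) (r)) (p (r)))

1. (g (m (k) (r)) (h (r) (p (h (r) (r)))))  →  (g (m (k) (r)) (p (h (r) (r))))
2. (g (m (k) (r)) (p (h (r) (r))))  →  (g (m (k) (r)) (p (r)))


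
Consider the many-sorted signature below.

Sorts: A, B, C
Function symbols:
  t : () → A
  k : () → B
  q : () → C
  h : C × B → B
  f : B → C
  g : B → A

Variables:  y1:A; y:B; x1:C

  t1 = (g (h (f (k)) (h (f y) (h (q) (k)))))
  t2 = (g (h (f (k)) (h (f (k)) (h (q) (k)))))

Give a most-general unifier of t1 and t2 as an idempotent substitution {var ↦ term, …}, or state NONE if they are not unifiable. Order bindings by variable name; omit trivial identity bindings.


{y ↦ (k)}


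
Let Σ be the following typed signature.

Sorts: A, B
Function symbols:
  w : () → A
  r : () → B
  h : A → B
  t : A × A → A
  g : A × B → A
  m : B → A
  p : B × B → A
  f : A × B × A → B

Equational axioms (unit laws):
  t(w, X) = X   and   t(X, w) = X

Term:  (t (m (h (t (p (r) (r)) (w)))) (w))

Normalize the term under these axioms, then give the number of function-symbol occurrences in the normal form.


1. (t (m (h (t (p (r) (r)) (w)))) (w))  →  (m (h (t (p (r) (r)) (w))))
2. (m (h (t (p (r) (r)) (w))))  →  (m (h (p (r) (r))))
normal form: (m (h (p (r) (r))))

size = 5


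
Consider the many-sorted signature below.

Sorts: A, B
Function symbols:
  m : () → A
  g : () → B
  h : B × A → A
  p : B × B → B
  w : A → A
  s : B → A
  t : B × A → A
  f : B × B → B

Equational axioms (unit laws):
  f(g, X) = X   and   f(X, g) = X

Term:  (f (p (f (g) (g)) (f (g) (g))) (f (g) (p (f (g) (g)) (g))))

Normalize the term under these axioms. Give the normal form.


normal form = (f (p (g) (g)) (p (g) (g)))

1. (f (p (f (g) (g)) (f (g) (g))) (f (g) (p (f (g) (g)) (g))))  →  (f (p (g) (f (g) (g))) (f (g) (p (f (g) (g)) (g))))
2. (f (p (g) (f (g) (g))) (f (g) (p (f (g) (g)) (g))))  →  (f (p (g) (g)) (f (g) (p (f (g) (g)) (g))))
3. (f (p (g) (g)) (f (g) (p (f (g) (g)) (g))))  →  (f (p (g) (g)) (p (f (g) (g)) (g)))
4. (f (p (g) (g)) (p (f (g) (g)) (g)))  →  (f (p (g) (g)) (p (g) (g)))


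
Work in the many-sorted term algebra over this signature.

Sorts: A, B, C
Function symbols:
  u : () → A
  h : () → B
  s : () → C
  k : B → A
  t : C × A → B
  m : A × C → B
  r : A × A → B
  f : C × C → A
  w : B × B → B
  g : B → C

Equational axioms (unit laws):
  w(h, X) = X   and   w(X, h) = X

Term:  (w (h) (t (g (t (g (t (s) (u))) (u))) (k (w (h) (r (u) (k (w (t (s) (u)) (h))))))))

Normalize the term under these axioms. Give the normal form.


1. (w (h) (t (g (t (g (t (s) (u))) (u))) (k (w (h) (r (u) (k (w (t (s) (u)) (h))))))))  →  (t (g (t (g (t (s) (u))) (u))) (k (w (h) (r (u) (k (w (t (s) (u)) (h)))))))
2. (t (g (t (g (t (s) (u))) (u))) (k (w (h) (r (u) (k (w (t (s) (u)) (h)))))))  →  (t (g (t (g (t (s) (u))) (u))) (k (r (u) (k (w (t (s) (u)) (h))))))
3. (t (g (t (g (t (s) (u))) (u))) (k (r (u) (k (w (t (s) (u)) (h))))))  →  (t (g (t (g (t (s) (u))) (u))) (k (r (u) (k (t (s) (u))))))

normal form = (t (g (t (g (t (s) (u))) (u))) (k (r (u) (k (t (s) (u))))))


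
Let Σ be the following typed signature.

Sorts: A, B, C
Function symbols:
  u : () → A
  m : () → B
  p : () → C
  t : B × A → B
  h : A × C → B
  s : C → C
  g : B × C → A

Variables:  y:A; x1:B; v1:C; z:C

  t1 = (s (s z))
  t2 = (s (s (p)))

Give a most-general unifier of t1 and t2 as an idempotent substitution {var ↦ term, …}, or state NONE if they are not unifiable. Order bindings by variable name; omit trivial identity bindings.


{z ↦ (p)}


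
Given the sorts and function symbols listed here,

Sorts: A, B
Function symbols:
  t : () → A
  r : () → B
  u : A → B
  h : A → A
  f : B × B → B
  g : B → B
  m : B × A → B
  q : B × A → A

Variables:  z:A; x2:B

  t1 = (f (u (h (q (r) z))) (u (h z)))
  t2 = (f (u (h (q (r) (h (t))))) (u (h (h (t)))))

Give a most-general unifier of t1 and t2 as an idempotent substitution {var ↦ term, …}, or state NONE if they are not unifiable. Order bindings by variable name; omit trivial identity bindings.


{z ↦ (h (t))}


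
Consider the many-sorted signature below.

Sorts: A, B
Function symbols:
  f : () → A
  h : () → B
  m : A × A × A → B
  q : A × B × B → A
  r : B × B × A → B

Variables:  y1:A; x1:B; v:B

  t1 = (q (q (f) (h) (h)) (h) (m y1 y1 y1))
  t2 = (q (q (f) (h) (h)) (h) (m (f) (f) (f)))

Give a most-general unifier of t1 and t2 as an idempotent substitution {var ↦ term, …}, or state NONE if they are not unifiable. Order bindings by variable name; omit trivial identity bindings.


{y1 ↦ (f)}


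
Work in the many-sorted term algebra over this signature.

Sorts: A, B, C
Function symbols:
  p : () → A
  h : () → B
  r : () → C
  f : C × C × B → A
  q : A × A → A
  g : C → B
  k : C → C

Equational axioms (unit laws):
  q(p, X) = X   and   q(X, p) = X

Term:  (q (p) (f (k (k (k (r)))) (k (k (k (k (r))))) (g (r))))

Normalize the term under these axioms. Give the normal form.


1. (q (p) (f (k (k (k (r)))) (k (k (k (k (r))))) (g (r))))  →  (f (k (k (k (r)))) (k (k (k (k (r))))) (g (r)))

normal form = (f (k (k (k (r)))) (k (k (k (k (r))))) (g (r)))


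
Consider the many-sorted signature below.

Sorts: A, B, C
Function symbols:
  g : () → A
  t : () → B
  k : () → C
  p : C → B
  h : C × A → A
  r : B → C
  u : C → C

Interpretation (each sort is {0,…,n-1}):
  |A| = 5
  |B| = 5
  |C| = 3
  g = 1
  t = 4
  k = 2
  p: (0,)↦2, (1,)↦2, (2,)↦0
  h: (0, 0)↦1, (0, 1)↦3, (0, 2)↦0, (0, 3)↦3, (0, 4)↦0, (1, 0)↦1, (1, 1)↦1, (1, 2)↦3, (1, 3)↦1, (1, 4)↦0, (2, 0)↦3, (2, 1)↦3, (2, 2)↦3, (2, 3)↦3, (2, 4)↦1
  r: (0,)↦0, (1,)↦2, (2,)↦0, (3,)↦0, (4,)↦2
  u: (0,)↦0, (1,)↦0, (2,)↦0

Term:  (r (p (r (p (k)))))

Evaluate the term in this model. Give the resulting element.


  k = 2
  (p (k)) = p(2,) = 0
  (r (p (k))) = r(0,) = 0
  (p (r (p (k)))) = p(0,) = 2
  (r (p (r (p (k))))) = r(2,) = 0

value = 0


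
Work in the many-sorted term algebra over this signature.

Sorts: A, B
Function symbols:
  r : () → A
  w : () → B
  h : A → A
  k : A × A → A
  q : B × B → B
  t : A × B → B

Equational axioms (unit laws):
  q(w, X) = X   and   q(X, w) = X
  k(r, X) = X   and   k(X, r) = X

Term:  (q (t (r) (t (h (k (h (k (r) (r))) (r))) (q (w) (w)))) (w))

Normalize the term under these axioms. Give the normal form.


normal form = (t (r) (t (h (h (r))) (w)))

1. (q (t (r) (t (h (k (h (k (r) (r))) (r))) (q (w) (w)))) (w))  →  (t (r) (t (h (k (h (k (r) (r))) (r))) (q (w) (w))))
2. (t (r) (t (h (k (h (k (r) (r))) (r))) (q (w) (w))))  →  (t (r) (t (h (h (k (r) (r)))) (q (w) (w))))
3. (t (r) (t (h (h (k (r) (r)))) (q (w) (w))))  →  (t (r) (t (h (h (r))) (q (w) (w))))
4. (t (r) (t (h (h (r))) (q (w) (w))))  →  (t (r) (t (h (h (r))) (w)))


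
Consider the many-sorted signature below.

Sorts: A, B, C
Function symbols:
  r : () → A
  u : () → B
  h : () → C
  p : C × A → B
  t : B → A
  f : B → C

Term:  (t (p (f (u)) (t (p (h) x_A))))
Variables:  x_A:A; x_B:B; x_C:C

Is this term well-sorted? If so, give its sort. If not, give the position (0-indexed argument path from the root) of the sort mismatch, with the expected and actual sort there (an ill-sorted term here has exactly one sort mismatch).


well-sorted; sort = A

      (u) : B
    (f (u)) : C
        (h) : C
        x_A : A
      (p (h) x_A) : B
    (t (p (h) x_A)) : A
  (p (f (u)) (t (p (h) x_A))) : B
(t (p (f (u)) (t (p (h) x_A)))) : A


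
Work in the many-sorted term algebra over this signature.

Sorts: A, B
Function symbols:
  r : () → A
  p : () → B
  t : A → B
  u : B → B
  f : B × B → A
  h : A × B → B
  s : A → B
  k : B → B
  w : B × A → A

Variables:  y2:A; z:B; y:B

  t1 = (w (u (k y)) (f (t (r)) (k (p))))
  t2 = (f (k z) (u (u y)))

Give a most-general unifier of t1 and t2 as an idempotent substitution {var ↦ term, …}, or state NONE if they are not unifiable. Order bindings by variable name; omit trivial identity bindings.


head clash or occurs-check failure — not unifiable

NONE (not unifiable)


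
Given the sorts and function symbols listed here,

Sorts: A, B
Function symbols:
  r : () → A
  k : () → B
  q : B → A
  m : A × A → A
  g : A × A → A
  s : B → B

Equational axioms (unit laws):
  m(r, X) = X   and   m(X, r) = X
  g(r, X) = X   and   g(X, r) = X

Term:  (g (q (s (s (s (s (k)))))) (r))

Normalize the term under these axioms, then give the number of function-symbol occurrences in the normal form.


1. (g (q (s (s (s (s (k)))))) (r))  →  (q (s (s (s (s (k))))))
normal form: (q (s (s (s (s (k))))))

size = 6


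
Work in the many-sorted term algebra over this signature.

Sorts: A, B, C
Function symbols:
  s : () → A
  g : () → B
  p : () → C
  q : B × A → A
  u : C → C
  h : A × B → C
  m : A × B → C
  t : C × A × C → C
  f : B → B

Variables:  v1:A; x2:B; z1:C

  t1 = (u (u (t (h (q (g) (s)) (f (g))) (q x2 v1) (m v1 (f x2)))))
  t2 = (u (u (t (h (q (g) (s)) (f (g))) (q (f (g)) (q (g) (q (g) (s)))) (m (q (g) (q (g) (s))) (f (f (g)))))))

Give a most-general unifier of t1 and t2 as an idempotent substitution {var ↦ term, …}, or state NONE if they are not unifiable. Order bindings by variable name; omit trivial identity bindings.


{v1 ↦ (q (g) (q (g) (s))), x2 ↦ (f (g))}


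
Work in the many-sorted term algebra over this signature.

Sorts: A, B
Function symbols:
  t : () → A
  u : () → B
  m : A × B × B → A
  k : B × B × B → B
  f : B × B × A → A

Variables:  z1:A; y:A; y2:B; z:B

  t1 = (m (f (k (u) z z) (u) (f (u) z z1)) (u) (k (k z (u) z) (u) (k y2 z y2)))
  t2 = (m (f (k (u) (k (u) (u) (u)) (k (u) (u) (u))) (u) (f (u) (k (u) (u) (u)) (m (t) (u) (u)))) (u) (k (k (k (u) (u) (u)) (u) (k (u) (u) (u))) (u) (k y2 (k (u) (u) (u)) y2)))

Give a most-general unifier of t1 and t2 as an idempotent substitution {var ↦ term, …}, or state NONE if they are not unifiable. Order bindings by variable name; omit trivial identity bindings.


{z ↦ (k (u) (u) (u)), z1 ↦ (m (t) (u) (u))}


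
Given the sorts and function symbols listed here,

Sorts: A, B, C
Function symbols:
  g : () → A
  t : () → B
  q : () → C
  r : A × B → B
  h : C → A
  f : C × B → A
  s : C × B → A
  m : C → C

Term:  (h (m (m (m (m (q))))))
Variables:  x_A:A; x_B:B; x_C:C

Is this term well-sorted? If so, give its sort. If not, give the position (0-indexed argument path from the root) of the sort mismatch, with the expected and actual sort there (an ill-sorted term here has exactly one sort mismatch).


          (q) : C
        (m (q)) : C
      (m (m (q))) : C
    (m (m (m (q)))) : C
  (m (m (m (m (q))))) : C
(h (m (m (m (m (q)))))) : A

well-sorted; sort = A


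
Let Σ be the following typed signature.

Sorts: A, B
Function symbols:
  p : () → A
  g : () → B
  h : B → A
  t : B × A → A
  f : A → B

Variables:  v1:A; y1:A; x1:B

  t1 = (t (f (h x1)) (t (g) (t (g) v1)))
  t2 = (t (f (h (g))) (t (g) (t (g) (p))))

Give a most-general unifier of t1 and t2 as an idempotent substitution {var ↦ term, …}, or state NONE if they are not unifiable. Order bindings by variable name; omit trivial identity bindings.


{v1 ↦ (p), x1 ↦ (g)}


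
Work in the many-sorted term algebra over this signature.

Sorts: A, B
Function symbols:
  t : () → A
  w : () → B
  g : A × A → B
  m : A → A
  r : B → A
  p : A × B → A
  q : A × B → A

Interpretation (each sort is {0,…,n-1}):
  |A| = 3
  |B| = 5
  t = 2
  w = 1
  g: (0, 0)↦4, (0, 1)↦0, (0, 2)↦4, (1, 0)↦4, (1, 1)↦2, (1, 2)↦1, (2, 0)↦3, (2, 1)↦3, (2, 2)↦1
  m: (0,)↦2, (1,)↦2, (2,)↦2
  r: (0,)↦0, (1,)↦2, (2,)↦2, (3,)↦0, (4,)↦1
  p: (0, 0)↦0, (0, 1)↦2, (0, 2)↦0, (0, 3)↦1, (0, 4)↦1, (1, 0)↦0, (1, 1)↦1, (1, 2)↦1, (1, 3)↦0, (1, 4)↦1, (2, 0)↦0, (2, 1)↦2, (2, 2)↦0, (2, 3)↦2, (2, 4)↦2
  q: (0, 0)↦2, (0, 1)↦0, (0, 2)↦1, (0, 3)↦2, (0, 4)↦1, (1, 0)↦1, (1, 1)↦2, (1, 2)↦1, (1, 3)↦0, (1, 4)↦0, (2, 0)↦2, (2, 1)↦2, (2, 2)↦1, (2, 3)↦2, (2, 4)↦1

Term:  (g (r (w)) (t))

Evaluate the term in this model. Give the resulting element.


  w = 1
  (r (w)) = r(1,) = 2
  t = 2
  (g (r (w)) (t)) = g(2, 2) = 1

value = 1


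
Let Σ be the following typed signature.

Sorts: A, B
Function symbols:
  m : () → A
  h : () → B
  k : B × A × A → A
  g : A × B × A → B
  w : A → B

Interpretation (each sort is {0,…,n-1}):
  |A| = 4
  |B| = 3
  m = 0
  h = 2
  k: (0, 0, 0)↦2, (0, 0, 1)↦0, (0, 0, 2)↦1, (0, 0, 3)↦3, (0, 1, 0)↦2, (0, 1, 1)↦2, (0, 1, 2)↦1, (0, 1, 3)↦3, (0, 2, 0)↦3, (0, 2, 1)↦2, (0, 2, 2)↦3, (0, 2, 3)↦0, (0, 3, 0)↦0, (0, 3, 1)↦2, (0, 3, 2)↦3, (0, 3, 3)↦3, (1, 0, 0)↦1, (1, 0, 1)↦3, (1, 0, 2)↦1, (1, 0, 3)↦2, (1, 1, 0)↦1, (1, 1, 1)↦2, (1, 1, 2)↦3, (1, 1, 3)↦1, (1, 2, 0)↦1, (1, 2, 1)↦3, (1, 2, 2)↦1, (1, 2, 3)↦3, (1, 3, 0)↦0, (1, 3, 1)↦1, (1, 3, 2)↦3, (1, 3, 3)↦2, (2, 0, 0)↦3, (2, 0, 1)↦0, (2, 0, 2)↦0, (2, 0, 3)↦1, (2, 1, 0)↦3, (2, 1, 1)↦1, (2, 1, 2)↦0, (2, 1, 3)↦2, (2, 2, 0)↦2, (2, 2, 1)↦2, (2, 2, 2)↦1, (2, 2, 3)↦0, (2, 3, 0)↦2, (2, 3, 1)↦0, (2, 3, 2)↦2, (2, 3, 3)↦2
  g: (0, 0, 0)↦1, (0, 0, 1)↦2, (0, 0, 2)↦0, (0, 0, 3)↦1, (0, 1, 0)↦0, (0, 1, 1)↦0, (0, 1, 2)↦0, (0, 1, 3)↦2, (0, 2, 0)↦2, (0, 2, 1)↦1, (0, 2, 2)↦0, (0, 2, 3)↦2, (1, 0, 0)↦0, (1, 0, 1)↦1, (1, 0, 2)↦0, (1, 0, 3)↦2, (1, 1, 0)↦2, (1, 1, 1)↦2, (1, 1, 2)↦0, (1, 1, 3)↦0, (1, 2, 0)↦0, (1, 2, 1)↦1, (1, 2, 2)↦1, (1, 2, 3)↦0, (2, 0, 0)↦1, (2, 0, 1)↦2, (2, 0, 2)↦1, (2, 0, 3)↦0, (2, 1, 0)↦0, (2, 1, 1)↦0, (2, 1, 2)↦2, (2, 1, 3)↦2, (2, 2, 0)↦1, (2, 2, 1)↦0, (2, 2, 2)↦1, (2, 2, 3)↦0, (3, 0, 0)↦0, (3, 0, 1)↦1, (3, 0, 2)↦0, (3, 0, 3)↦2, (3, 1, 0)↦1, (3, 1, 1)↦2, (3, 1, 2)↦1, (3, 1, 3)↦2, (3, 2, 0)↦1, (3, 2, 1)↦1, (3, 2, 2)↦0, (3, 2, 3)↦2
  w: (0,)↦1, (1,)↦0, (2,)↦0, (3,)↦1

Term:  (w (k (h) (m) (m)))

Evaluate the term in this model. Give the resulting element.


value = 1

  h = 2
  m = 0
  m = 0
  (k (h) (m) (m)) = k(2, 0, 0) = 3
  (w (k (h) (m) (m))) = w(3,) = 1


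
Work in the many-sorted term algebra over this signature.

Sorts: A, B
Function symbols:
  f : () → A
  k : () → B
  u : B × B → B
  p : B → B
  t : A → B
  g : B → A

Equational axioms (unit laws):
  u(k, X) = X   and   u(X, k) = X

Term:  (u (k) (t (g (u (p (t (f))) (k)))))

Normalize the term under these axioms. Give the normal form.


1. (u (k) (t (g (u (p (t (f))) (k)))))  →  (t (g (u (p (t (f))) (k))))
2. (t (g (u (p (t (f))) (k))))  →  (t (g (p (t (f)))))

normal form = (t (g (p (t (f)))))


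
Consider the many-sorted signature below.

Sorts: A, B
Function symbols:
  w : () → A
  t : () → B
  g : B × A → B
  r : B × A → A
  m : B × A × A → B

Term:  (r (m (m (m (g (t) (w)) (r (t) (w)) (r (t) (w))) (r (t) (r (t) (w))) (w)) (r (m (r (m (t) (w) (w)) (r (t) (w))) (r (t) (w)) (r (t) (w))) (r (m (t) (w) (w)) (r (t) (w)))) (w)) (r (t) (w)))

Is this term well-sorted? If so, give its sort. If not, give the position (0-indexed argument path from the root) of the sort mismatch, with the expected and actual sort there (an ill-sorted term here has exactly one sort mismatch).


          (t) : B
          (w) : A
        (g (t) (w)) : B
          (t) : B
          (w) : A
        (r (t) (w)) : A
          (t) : B
          (w) : A
        (r (t) (w)) : A
      (m (g (t) (w)) (r (t) (w)) (r (t) (w))) : B
        (t) : B
          (t) : B
          (w) : A
        (r (t) (w)) : A
      (r (t) (r (t) (w))) : A
      (w) : A
    (m (m (g (t) (w)) (r (t) (w)) (r (t) (w))) (r (t) (r (t) (w))) (w)) : B
            (t) : B
            (w) : A
            (w) : A
          (m (t) (w) (w)) : B
            (t) : B
            (w) : A
          (r (t) (w)) : A
        (r (m (t) (w) (w)) (r (t) (w))) : A
          (t) : B
          (w) : A
        (r (t) (w)) : A
          (t) : B
          (w) : A
        (r (t) (w)) : A
      (m (r (m (t) (w) (w)) (r (t) (w))) (r (t) (w)) (r (t) (w))) : ✗ arg 0 at [0, 1, 0, 0] has sort A, expected B
          (t) : B
          (w) : A
          (w) : A
        (m (t) (w) (w)) : B
          (t) : B
          (w) : A
        (r (t) (w)) : A
      (r (m (t) (w) (w)) (r (t) (w))) : A
    (w) : A
    (t) : B
    (w) : A
  (r (t) (w)) : A

ill-sorted at position [0, 1, 0, 0]: expected B, got A


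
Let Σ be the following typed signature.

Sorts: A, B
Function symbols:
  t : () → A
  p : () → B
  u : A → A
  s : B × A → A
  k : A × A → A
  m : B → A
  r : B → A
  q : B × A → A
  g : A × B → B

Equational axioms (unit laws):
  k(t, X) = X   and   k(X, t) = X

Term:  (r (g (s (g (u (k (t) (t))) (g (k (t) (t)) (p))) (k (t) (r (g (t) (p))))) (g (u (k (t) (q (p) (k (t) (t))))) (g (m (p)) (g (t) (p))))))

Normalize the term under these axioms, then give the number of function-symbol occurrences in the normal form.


1. (r (g (s (g (u (k (t) (t))) (g (k (t) (t)) (p))) (k (t) (r (g (t) (p))))) (g (u (k (t) (q (p) (k (t) (t))))) (g (m (p)) (g (t) (p))))))  →  (r (g (s (g (u (t)) (g (k (t) (t)) (p))) (k (t) (r (g (t) (p))))) (g (u (k (t) (q (p) (k (t) (t))))) (g (m (p)) (g (t) (p))))))
2. (r (g (s (g (u (t)) (g (k (t) (t)) (p))) (k (t) (r (g (t) (p))))) (g (u (k (t) (q (p) (k (t) (t))))) (g (m (p)) (g (t) (p))))))  →  (r (g (s (g (u (t)) (g (t) (p))) (k (t) (r (g (t) (p))))) (g (u (k (t) (q (p) (k (t) (t))))) (g (m (p)) (g (t) (p))))))
3. (r (g (s (g (u (t)) (g (t) (p))) (k (t) (r (g (t) (p))))) (g (u (k (t) (q (p) (k (t) (t))))) (g (m (p)) (g (t) (p))))))  →  (r (g (s (g (u (t)) (g (t) (p))) (r (g (t) (p)))) (g (u (k (t) (q (p) (k (t) (t))))) (g (m (p)) (g (t) (p))))))
4. (r (g (s (g (u (t)) (g (t) (p))) (r (g (t) (p)))) (g (u (k (t) (q (p) (k (t) (t))))) (g (m (p)) (g (t) (p))))))  →  (r (g (s (g (u (t)) (g (t) (p))) (r (g (t) (p)))) (g (u (q (p) (k (t) (t)))) (g (m (p)) (g (t) (p))))))
5. (r (g (s (g (u (t)) (g (t) (p))) (r (g (t) (p)))) (g (u (q (p) (k (t) (t)))) (g (m (p)) (g (t) (p))))))  →  (r (g (s (g (u (t)) (g (t) (p))) (r (g (t) (p)))) (g (u (q (p) (t))) (g (m (p)) (g (t) (p))))))
normal form: (r (g (s (g (u (t)) (g (t) (p))) (r (g (t) (p)))) (g (u (q (p) (t))) (g (m (p)) (g (t) (p))))))

size = 24


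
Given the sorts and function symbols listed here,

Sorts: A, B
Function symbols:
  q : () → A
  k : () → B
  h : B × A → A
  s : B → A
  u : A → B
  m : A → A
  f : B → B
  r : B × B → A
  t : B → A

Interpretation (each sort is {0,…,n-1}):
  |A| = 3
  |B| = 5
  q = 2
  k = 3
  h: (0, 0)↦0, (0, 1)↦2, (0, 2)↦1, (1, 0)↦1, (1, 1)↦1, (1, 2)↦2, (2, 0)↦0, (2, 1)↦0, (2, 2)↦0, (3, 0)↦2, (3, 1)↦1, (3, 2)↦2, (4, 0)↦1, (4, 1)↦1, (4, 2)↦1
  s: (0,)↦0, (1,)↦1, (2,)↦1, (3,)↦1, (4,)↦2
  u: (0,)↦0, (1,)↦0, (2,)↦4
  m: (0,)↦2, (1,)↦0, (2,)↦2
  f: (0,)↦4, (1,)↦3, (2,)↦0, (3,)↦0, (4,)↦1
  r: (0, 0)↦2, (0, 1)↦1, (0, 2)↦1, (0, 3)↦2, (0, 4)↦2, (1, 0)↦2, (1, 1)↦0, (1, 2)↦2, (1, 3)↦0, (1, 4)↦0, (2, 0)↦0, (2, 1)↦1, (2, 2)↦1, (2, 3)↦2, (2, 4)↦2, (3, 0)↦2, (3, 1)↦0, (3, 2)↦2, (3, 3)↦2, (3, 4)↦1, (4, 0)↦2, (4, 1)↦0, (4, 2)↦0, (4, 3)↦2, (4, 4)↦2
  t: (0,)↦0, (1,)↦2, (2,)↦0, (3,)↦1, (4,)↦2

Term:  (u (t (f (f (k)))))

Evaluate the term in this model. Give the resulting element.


  k = 3
  (f (k)) = f(3,) = 0
  (f (f (k))) = f(0,) = 4
  (t (f (f (k)))) = t(4,) = 2
  (u (t (f (f (k))))) = u(2,) = 4

value = 4
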